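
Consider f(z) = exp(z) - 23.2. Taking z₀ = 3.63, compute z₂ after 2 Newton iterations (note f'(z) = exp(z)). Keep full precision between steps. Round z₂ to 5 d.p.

3.14909

z_0 = 3.630000: f = 14.512817, f' = 37.712817 → z_1 = 3.630000 - (14.512817)/(37.712817) = 3.245175
z_1 = 3.245175: f = 2.466214, f' = 25.666214 → z_2 = 3.245175 - (2.466214)/(25.666214) = 3.149088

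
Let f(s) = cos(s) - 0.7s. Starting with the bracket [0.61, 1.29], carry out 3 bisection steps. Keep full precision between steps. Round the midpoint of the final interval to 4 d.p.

f(0.610000) = 0.392648, f(1.290000) = -0.625879 (opposite signs)
step 1: m = 0.950000, f(m) = -0.083317 < 0 → root in [0.610000, 0.950000]
step 2: m = 0.780000, f(m) = 0.164914 > 0 → root in [0.780000, 0.950000]
step 3: m = 0.865000, f(m) = 0.043140 > 0 → root in [0.865000, 0.950000]
Midpoint of [0.865000, 0.950000] = 0.907500

0.9075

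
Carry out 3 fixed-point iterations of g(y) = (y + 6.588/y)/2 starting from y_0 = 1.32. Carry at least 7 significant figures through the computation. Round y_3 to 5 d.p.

y_1 = g(1.320000) = 3.155455
y_2 = g(3.155455) = 2.621634
y_3 = g(2.621634) = 2.567285

2.56729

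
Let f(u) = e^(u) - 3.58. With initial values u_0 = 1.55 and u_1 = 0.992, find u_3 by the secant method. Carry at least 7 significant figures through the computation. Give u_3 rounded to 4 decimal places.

1.2811

Secant update: u_(k+1) = u_k − f(u_k)·(u_k − u_(k-1))/(f(u_k) − f(u_(k-1))).
f(u_0) = 1.131470, f(u_1) = -0.883378
u_2 = 0.992000 - (-0.883378)·(0.992000 - 1.550000)/(-0.883378 - (1.131470)) = 1.236646; f(u_2) = -0.135957
u_3 = 1.236646 - (-0.135957)·(1.236646 - 0.992000)/(-0.135957 - (-0.883378)) = 1.281148; f(u_3) = 0.020769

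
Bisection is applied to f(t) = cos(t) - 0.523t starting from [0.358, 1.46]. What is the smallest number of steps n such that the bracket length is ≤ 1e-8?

Initial width b − a = 1.46 − 0.358 = 1.102000.
After n steps the width is (b−a)/2^n; need (b−a)/2^n ≤ 1e-8.
So n ≥ log₂(1.102000/1e-8) = log₂(110200000.0000) ≈ 26.7155.
Hence n = 27.

27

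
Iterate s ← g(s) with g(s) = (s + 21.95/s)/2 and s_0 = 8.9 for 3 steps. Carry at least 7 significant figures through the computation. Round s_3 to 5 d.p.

4.68589

s_1 = g(8.900000) = 5.683146
s_2 = g(5.683146) = 4.772722
s_3 = g(4.772722) = 4.685887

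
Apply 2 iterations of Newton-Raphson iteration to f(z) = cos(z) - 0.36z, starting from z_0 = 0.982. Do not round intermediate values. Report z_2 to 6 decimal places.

1.145671

f'(z) = -sin(z) - 0.36
z_0 = 0.982000: f = 0.201840, f' = -1.191610 → z_1 = 0.982000 - (0.201840)/(-1.191610) = 1.151385
z_1 = 1.151385: f = -0.007275, f' = -1.273329 → z_2 = 1.151385 - (-0.007275)/(-1.273329) = 1.145671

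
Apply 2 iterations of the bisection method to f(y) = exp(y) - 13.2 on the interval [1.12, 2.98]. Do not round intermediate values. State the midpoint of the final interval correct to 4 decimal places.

f(1.120000) = -10.135146, f(2.980000) = 6.487817 (opposite signs)
step 1: m = 2.050000, f(m) = -5.432099 < 0 → root in [2.050000, 2.980000]
step 2: m = 2.515000, f(m) = -0.833391 < 0 → root in [2.515000, 2.980000]
Midpoint of [2.515000, 2.980000] = 2.747500

2.7475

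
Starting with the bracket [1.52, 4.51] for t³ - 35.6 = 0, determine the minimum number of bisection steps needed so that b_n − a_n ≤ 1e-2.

Initial width b − a = 4.51 − 1.52 = 2.990000.
After n steps the width is (b−a)/2^n; need (b−a)/2^n ≤ 1e-2.
So n ≥ log₂(2.990000/1e-2) = log₂(299.0000) ≈ 8.2240.
Hence n = 9.

9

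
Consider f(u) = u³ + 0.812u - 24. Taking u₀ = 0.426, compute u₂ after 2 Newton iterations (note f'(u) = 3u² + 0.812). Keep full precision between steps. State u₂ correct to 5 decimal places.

11.88676

u_0 = 0.426000: f = -23.576779, f' = 1.356428 → u_1 = 0.426000 - (-23.576779)/(1.356428) = 17.807519
u_1 = 17.807519: f = 5637.361804, f' = 952.135212 → u_2 = 17.807519 - (5637.361804)/(952.135212) = 11.886762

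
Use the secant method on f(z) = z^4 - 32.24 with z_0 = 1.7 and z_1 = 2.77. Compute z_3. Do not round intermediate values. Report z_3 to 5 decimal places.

2.34314

f(z_0) = -23.887900, f(z_1) = 26.633394
z_2 = 2.770000 - (26.633394)·(2.770000 - 1.700000)/(26.633394 - (-23.887900)) = 2.205926; f(z_2) = -8.560964
z_3 = 2.205926 - (-8.560964)·(2.205926 - 2.770000)/(-8.560964 - (26.633394)) = 2.343136; f(z_3) = -2.096744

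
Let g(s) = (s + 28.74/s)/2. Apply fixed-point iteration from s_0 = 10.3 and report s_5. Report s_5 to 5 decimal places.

5.36097

s_1 = g(10.300000) = 6.545146
s_2 = g(6.545146) = 5.468093
s_3 = g(5.468093) = 5.362019
s_4 = g(5.362019) = 5.360970
s_5 = g(5.360970) = 5.360970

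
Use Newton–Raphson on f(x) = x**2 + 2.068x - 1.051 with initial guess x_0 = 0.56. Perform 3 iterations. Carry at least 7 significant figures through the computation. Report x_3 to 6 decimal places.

f'(x) = 2x + 2.068
x_0 = 0.560000: f = 0.420680, f' = 3.188000 → x_1 = 0.560000 - (0.420680)/(3.188000) = 0.428043
x_1 = 0.428043: f = 0.017413, f' = 2.924085 → x_2 = 0.428043 - (0.017413)/(2.924085) = 0.422088
x_2 = 0.422088: f = 0.000035, f' = 2.912175 → x_3 = 0.422088 - (0.000035)/(2.912175) = 0.422076

0.422076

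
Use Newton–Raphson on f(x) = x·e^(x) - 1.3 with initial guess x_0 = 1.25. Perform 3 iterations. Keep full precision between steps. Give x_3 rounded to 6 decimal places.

f'(x) = (x + 1)·e^(x)
x_0 = 1.250000: f = 3.062929, f' = 7.853272 → x_1 = 1.250000 - (3.062929)/(7.853272) = 0.859981
x_1 = 0.859981: f = 0.732233, f' = 4.395347 → x_2 = 0.859981 - (0.732233)/(4.395347) = 0.693388
x_2 = 0.693388: f = 0.087110, f' = 3.387591 → x_3 = 0.693388 - (0.087110)/(3.387591) = 0.667674

0.667674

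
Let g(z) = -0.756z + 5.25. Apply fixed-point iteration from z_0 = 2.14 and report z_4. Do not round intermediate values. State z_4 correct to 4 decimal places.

2.7122

z_1 = g(2.140000) = 3.632160
z_2 = g(3.632160) = 2.504087
z_3 = g(2.504087) = 3.356910
z_4 = g(3.356910) = 2.712176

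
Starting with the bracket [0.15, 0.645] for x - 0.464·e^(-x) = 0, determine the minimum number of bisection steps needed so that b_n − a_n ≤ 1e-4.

13

Initial width b − a = 0.645 − 0.15 = 0.495000.
After n steps the width is (b−a)/2^n; need (b−a)/2^n ≤ 1e-4.
So n ≥ log₂(0.495000/1e-4) = log₂(4950.0000) ≈ 12.2732.
Hence n = 13.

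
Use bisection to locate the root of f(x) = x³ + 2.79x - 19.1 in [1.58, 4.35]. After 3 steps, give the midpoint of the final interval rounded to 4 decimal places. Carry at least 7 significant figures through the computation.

2.4456

f(1.580000) = -10.747488, f(4.350000) = 75.349375 (opposite signs)
step 1: m = 2.965000, f(m) = 15.238332 > 0 → root in [1.580000, 2.965000]
step 2: m = 2.272500, f(m) = -1.023953 < 0 → root in [2.272500, 2.965000]
step 3: m = 2.618750, f(m) = 6.165311 > 0 → root in [2.272500, 2.618750]
Midpoint of [2.272500, 2.618750] = 2.445625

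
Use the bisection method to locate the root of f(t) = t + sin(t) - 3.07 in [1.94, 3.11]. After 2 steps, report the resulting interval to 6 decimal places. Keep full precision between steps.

f(1.940000) = -0.197385, f(3.110000) = 0.071587 (opposite signs)
step 1: m = 2.525000, f(m) = 0.033259 > 0 → root in [1.940000, 2.525000]
step 2: m = 2.232500, f(m) = -0.048553 < 0 → root in [2.232500, 2.525000]

[2.232500, 2.525000]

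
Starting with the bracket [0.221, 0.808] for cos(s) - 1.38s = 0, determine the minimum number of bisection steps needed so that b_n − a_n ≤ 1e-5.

Initial width b − a = 0.808 − 0.221 = 0.587000.
After n steps the width is (b−a)/2^n; need (b−a)/2^n ≤ 1e-5.
So n ≥ log₂(0.587000/1e-5) = log₂(58700.0000) ≈ 15.8411.
Hence n = 16.

16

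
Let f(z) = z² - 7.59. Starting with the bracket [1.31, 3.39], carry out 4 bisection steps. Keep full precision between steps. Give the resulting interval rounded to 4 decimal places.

[2.7400, 2.8700]

f(1.310000) = -5.873900, f(3.390000) = 3.902100 (opposite signs)
step 1: m = 2.350000, f(m) = -2.067500 < 0 → root in [2.350000, 3.390000]
step 2: m = 2.870000, f(m) = 0.646900 > 0 → root in [2.350000, 2.870000]
step 3: m = 2.610000, f(m) = -0.777900 < 0 → root in [2.610000, 2.870000]
step 4: m = 2.740000, f(m) = -0.082400 < 0 → root in [2.740000, 2.870000]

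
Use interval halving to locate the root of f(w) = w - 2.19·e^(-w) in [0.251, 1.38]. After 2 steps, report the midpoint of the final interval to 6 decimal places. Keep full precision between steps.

0.956625

f(0.251000) = -1.452869, f(1.380000) = 0.829043 (opposite signs)
step 1: m = 0.815500, f(m) = -0.153396 < 0 → root in [0.815500, 1.380000]
step 2: m = 1.097750, f(m) = 0.367120 > 0 → root in [0.815500, 1.097750]
Midpoint of [0.815500, 1.097750] = 0.956625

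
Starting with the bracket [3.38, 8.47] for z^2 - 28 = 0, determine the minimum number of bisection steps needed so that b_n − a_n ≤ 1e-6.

Initial width b − a = 8.47 − 3.38 = 5.090000.
After n steps the width is (b−a)/2^n; need (b−a)/2^n ≤ 1e-6.
So n ≥ log₂(5.090000/1e-6) = log₂(5090000.0000) ≈ 22.2792.
Hence n = 23.

23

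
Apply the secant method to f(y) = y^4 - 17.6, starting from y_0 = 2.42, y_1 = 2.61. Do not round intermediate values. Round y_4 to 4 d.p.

2.0509

f(y_0) = 16.697421, f(y_1) = 28.804706
y_2 = 2.610000 - (28.804706)·(2.610000 - 2.420000)/(28.804706 - (16.697421)) = 2.157967; f(y_2) = 4.085982
y_3 = 2.157967 - (4.085982)·(2.157967 - 2.610000)/(4.085982 - (28.804706)) = 2.083246; f(y_3) = 1.234860
y_4 = 2.083246 - (1.234860)·(2.083246 - 2.157967)/(1.234860 - (4.085982)) = 2.050884; f(y_4) = 0.091477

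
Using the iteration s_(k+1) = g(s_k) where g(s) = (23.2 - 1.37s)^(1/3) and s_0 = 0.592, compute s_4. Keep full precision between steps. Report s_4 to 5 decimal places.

s_1 = g(0.592000) = 2.818456
s_2 = g(2.818456) = 2.684165
s_3 = g(2.684165) = 2.692650
s_4 = g(2.692650) = 2.692116

2.69212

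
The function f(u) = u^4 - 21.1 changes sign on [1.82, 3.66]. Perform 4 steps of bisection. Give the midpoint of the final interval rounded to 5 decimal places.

f(1.820000) = -10.128006, f(3.660000) = 158.342099 (opposite signs)
step 1: m = 2.740000, f(m) = 35.264058 > 0 → root in [1.820000, 2.740000]
step 2: m = 2.280000, f(m) = 5.923363 > 0 → root in [1.820000, 2.280000]
step 3: m = 2.050000, f(m) = -3.438994 < 0 → root in [2.050000, 2.280000]
step 4: m = 2.165000, f(m) = 0.870078 > 0 → root in [2.050000, 2.165000]
Midpoint of [2.050000, 2.165000] = 2.107500

2.10750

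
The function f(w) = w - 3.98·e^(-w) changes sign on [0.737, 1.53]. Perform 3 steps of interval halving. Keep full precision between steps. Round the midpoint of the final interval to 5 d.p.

f(0.737000) = -1.167619, f(1.530000) = 0.668188 (opposite signs)
step 1: m = 1.133500, f(m) = -0.147680 < 0 → root in [1.133500, 1.530000]
step 2: m = 1.331750, f(m) = 0.280971 > 0 → root in [1.133500, 1.331750]
step 3: m = 1.232625, f(m) = 0.072350 > 0 → root in [1.133500, 1.232625]
Midpoint of [1.133500, 1.232625] = 1.183063

1.18306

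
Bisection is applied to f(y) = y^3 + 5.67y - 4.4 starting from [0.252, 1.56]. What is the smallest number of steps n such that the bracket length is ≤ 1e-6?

Initial width b − a = 1.56 − 0.252 = 1.308000.
After n steps the width is (b−a)/2^n; need (b−a)/2^n ≤ 1e-6.
So n ≥ log₂(1.308000/1e-6) = log₂(1308000.0000) ≈ 20.3189.
Hence n = 21.

21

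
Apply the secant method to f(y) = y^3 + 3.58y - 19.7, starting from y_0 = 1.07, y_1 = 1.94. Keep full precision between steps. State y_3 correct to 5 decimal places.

f(y_0) = -14.644357, f(y_1) = -5.453416
y_2 = 1.940000 - (-5.453416)·(1.940000 - 1.070000)/(-5.453416 - (-14.644357)) = 2.456212; f(y_2) = 3.911505
y_3 = 2.456212 - (3.911505)·(2.456212 - 1.940000)/(3.911505 - (-5.453416)) = 2.240602; f(y_3) = -0.430150

2.24060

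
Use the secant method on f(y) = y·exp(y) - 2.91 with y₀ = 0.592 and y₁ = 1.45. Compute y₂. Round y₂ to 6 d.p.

0.900845

Secant update: y_(k+1) = y_k − f(y_k)·(y_k − y_(k-1))/(f(y_k) − f(y_(k-1))).
f(y_0) = -1.839901, f(y_1) = 3.271516
y_2 = 1.450000 - (3.271516)·(1.450000 - 0.592000)/(3.271516 - (-1.839901)) = 0.900845; f(y_2) = -0.692406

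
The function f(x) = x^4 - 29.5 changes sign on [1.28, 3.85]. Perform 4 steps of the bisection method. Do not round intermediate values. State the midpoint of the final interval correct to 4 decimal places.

2.3241

f(1.280000) = -26.815645, f(3.850000) = 190.206506 (opposite signs)
step 1: m = 2.565000, f(m) = 13.786202 > 0 → root in [1.280000, 2.565000]
step 2: m = 1.922500, f(m) = -15.839538 < 0 → root in [1.922500, 2.565000]
step 3: m = 2.243750, f(m) = -4.154675 < 0 → root in [2.243750, 2.565000]
step 4: m = 2.404375, f(m) = 3.920182 > 0 → root in [2.243750, 2.404375]
Midpoint of [2.243750, 2.404375] = 2.324063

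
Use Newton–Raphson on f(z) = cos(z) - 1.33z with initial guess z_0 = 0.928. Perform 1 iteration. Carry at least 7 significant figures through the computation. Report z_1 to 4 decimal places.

0.6300

Newton update: z ← z − f(z)/f'(z).
f'(z) = -sin(z) - 1.33
z_0 = 0.928000: f = -0.634804, f' = -2.130423 → z_1 = 0.928000 - (-0.634804)/(-2.130423) = 0.630029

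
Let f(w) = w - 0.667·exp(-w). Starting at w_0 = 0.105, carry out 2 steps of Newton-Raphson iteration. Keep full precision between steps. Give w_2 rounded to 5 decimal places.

0.43266

f'(w) = 1 + 0.667·exp(-w)
w_0 = 0.105000: f = -0.495516, f' = 1.600516 → w_1 = 0.105000 - (-0.495516)/(1.600516) = 0.414598
w_1 = 0.414598: f = -0.026026, f' = 1.440624 → w_2 = 0.414598 - (-0.026026)/(1.440624) = 0.432664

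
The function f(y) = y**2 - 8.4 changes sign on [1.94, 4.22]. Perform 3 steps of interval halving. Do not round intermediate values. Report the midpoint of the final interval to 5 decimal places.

f(1.940000) = -4.636400, f(4.220000) = 9.408400 (opposite signs)
step 1: m = 3.080000, f(m) = 1.086400 > 0 → root in [1.940000, 3.080000]
step 2: m = 2.510000, f(m) = -2.099900 < 0 → root in [2.510000, 3.080000]
step 3: m = 2.795000, f(m) = -0.587975 < 0 → root in [2.795000, 3.080000]
Midpoint of [2.795000, 3.080000] = 2.937500

2.93750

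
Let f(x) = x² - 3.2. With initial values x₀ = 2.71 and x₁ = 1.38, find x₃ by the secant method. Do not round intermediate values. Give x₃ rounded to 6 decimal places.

1.801091

f(x_0) = 4.144100, f(x_1) = -1.295600
x_2 = 1.380000 - (-1.295600)·(1.380000 - 2.710000)/(-1.295600 - (4.144100)) = 1.696773; f(x_2) = -0.320963
x_3 = 1.696773 - (-0.320963)·(1.696773 - 1.380000)/(-0.320963 - (-1.295600)) = 1.801091; f(x_3) = 0.043927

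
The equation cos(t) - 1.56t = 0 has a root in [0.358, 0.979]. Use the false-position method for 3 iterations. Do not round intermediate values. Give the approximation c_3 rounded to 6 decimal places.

0.547287

f(0.358000) = 0.378119, f(0.979000) = -0.969387
step 1: c = 0.532257, f(c) = 0.031343 > 0 → new bracket [0.532257, 0.979000]
step 2: c = 0.546249, f(c) = 0.002331 > 0 → new bracket [0.546249, 0.979000]
step 3: c = 0.547287, f(c) = 0.000172 > 0 → new bracket [0.547287, 0.979000]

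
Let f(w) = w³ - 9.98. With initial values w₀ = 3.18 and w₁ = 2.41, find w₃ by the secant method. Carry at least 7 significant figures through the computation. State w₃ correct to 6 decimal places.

2.162337

Secant update: w_(k+1) = w_k − f(w_k)·(w_k − w_(k-1))/(f(w_k) − f(w_(k-1))).
f(w_0) = 22.177432, f(w_1) = 4.017521
w_2 = 2.410000 - (4.017521)·(2.410000 - 3.180000)/(4.017521 - (22.177432)) = 2.239653; f(w_2) = 1.254198
w_3 = 2.239653 - (1.254198)·(2.239653 - 2.410000)/(1.254198 - (4.017521)) = 2.162337; f(w_3) = 0.130438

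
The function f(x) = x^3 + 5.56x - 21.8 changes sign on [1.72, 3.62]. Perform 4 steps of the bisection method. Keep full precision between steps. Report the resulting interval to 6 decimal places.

f(1.720000) = -7.148352, f(3.620000) = 45.765128 (opposite signs)
step 1: m = 2.670000, f(m) = 12.079363 > 0 → root in [1.720000, 2.670000]
step 2: m = 2.195000, f(m) = 0.979765 > 0 → root in [1.720000, 2.195000]
step 3: m = 1.957500, f(m) = -3.415539 < 0 → root in [1.957500, 2.195000]
step 4: m = 2.076250, f(m) = -1.305722 < 0 → root in [2.076250, 2.195000]

[2.076250, 2.195000]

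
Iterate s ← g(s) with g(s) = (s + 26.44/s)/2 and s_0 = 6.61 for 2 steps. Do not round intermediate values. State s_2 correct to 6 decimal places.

5.144489

s_1 = g(6.610000) = 5.305000
s_2 = g(5.305000) = 5.144489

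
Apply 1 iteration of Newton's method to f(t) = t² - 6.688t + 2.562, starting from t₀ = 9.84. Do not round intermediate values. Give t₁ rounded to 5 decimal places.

f'(t) = 2t - 6.688
t_0 = 9.840000: f = 33.577680, f' = 12.992000 → t_1 = 9.840000 - (33.577680)/(12.992000) = 7.255511

7.25551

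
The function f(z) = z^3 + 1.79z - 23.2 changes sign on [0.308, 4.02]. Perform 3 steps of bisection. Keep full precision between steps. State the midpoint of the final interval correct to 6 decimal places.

2.860000

f(0.308000) = -22.619462, f(4.020000) = 48.960608 (opposite signs)
step 1: m = 2.164000, f(m) = -9.192653 < 0 → root in [2.164000, 4.020000]
step 2: m = 3.092000, f(m) = 11.895635 > 0 → root in [2.164000, 3.092000]
step 3: m = 2.628000, f(m) = -0.345903 < 0 → root in [2.628000, 3.092000]
Midpoint of [2.628000, 3.092000] = 2.860000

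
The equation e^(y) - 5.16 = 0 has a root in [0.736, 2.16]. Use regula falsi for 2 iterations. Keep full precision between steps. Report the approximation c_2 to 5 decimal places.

f(0.736000) = -3.072431, f(2.160000) = 3.511138
step 1: c = 1.400555, f(c) = -1.102550 < 0 → new bracket [1.400555, 2.160000]
step 2: c = 1.582042, f(c) = -0.295119 < 0 → new bracket [1.582042, 2.160000]

1.58204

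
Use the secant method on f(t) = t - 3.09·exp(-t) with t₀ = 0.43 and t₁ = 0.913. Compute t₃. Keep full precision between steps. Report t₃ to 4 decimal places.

f(t_0) = -1.580073, f(t_1) = -0.327074
t_2 = 0.913000 - (-0.327074)·(0.913000 - 0.430000)/(-0.327074 - (-1.580073)) = 1.039079; f(t_2) = -0.054102
t_3 = 1.039079 - (-0.054102)·(1.039079 - 0.913000)/(-0.054102 - (-0.327074)) = 1.064068; f(t_3) = -0.002135

1.0641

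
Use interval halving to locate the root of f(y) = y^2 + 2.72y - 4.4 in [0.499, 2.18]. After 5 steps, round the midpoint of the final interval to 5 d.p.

1.15564

f(0.499000) = -2.793719, f(2.180000) = 6.282000 (opposite signs)
step 1: m = 1.339500, f(m) = 1.037700 > 0 → root in [0.499000, 1.339500]
step 2: m = 0.919250, f(m) = -1.054619 < 0 → root in [0.919250, 1.339500]
step 3: m = 1.129375, f(m) = -0.052612 < 0 → root in [1.129375, 1.339500]
step 4: m = 1.234438, f(m) = 0.481506 > 0 → root in [1.129375, 1.234438]
step 5: m = 1.181906, f(m) = 0.211687 > 0 → root in [1.129375, 1.181906]
Midpoint of [1.129375, 1.181906] = 1.155641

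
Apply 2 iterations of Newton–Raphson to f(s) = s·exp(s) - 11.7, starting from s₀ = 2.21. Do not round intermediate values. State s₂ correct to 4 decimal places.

f'(s) = (s + 1)·exp(s)
s_0 = 2.210000: f = 8.445733, f' = 29.261450 → s_1 = 2.210000 - (8.445733)/(29.261450) = 1.921370
s_1 = 1.921370: f = 1.423551, f' = 19.953861 → s_2 = 1.921370 - (1.423551)/(19.953861) = 1.850028

1.8500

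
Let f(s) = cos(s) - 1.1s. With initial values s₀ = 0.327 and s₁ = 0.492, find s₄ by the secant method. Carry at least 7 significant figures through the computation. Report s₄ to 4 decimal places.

0.6970

f(s_0) = 0.587310, f(s_1) = 0.340190
s_2 = 0.492000 - (0.340190)·(0.492000 - 0.327000)/(0.340190 - (0.587310)) = 0.719142; f(s_2) = -0.038684
s_3 = 0.719142 - (-0.038684)·(0.719142 - 0.492000)/(-0.038684 - (0.340190)) = 0.695950; f(s_3) = 0.001901
s_4 = 0.695950 - (0.001901)·(0.695950 - 0.719142)/(0.001901 - (-0.038684)) = 0.697036; f(s_4) = 0.000009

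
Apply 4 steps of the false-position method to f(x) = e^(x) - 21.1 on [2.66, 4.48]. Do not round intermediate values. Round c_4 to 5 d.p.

f(2.660000) = -6.803711, f(4.480000) = 67.134673
step 1: c = 2.827474, f(c) = -4.197290 < 0 → new bracket [2.827474, 4.480000]
step 2: c = 2.924711, f(c) = -2.471153 < 0 → new bracket [2.924711, 4.480000]
step 3: c = 2.979927, f(c) = -1.413614 < 0 → new bracket [2.979927, 4.480000]
step 4: c = 3.010862, f(c) = -0.795103 < 0 → new bracket [3.010862, 4.480000]

3.01086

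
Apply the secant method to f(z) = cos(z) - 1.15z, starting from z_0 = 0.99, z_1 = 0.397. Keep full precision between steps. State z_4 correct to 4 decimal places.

f(z_0) = -0.589810, f(z_1) = 0.465675
z_2 = 0.397000 - (0.465675)·(0.397000 - 0.990000)/(0.465675 - (-0.589810)) = 0.658629; f(z_2) = 0.033409
z_3 = 0.658629 - (0.033409)·(0.658629 - 0.397000)/(0.033409 - (0.465675)) = 0.678850; f(z_3) = -0.002382
z_4 = 0.678850 - (-0.002382)·(0.678850 - 0.658629)/(-0.002382 - (0.033409)) = 0.677504; f(z_4) = 0.000010

0.6775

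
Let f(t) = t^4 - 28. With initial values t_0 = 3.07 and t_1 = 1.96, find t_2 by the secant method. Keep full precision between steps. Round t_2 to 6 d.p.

f(t_0) = 60.828740, f(t_1) = -13.242109
t_2 = 1.960000 - (-13.242109)·(1.960000 - 3.070000)/(-13.242109 - (60.828740)) = 2.158442; f(t_2) = -6.294927

2.158442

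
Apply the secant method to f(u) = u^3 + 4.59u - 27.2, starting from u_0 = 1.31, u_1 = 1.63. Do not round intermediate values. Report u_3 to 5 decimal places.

Secant update: u_(k+1) = u_k − f(u_k)·(u_k − u_(k-1))/(f(u_k) − f(u_(k-1))).
f(u_0) = -18.939009, f(u_1) = -15.387553
u_2 = 1.630000 - (-15.387553)·(1.630000 - 1.310000)/(-15.387553 - (-18.939009)) = 3.016478; f(u_2) = 14.093000
u_3 = 3.016478 - (14.093000)·(3.016478 - 1.630000)/(14.093000 - (-15.387553)) = 2.353681; f(u_3) = -3.357654

2.35368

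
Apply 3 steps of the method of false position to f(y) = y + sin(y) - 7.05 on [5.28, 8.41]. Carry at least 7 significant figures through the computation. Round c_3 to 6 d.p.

f(5.280000) = -2.613188, f(8.410000) = 2.209363
step 1: c = 6.976048, f(c) = 0.564790 > 0 → new bracket [5.280000, 6.976048]
step 2: c = 6.674626, f(c) = 0.006147 > 0 → new bracket [5.280000, 6.674626]
step 3: c = 6.671353, f(c) = -0.000153 < 0 → new bracket [6.671353, 6.674626]

6.671353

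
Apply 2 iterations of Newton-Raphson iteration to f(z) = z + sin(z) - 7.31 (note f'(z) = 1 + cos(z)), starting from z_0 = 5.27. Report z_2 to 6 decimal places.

6.782833

Newton update: z ← z − f(z)/f'(z).
z_0 = 5.270000: f = -2.888522, f' = 1.529161 → z_1 = 5.270000 - (-2.888522)/(1.529161) = 7.158959
z_1 = 7.158959: f = 0.616998, f' = 1.640403 → z_2 = 7.158959 - (0.616998)/(1.640403) = 6.782833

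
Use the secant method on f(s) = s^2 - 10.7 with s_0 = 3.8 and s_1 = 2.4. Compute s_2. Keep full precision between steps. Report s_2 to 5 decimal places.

f(s_0) = 3.740000, f(s_1) = -4.940000
s_2 = 2.400000 - (-4.940000)·(2.400000 - 3.800000)/(-4.940000 - (3.740000)) = 3.196774; f(s_2) = -0.480635

3.19677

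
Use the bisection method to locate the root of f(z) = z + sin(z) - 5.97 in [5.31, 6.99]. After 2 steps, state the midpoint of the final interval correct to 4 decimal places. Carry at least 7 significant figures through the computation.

5.9400

f(5.310000) = -1.486682, f(6.990000) = 1.669415 (opposite signs)
step 1: m = 6.150000, f(m) = 0.047208 > 0 → root in [5.310000, 6.150000]
step 2: m = 5.730000, f(m) = -0.765400 < 0 → root in [5.730000, 6.150000]
Midpoint of [5.730000, 6.150000] = 5.940000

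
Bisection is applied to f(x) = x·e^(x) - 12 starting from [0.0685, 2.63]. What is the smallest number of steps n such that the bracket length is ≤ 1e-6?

22

Initial width b − a = 2.63 − 0.0685 = 2.561500.
After n steps the width is (b−a)/2^n; need (b−a)/2^n ≤ 1e-6.
So n ≥ log₂(2.561500/1e-6) = log₂(2561500.0000) ≈ 21.2886.
Hence n = 22.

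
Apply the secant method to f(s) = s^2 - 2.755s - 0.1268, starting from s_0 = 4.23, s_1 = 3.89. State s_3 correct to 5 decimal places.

f(s_0) = 6.112450, f(s_1) = 4.288350
s_2 = 3.890000 - (4.288350)·(3.890000 - 4.230000)/(4.288350 - (6.112450)) = 3.090680; f(s_2) = 0.910681
s_3 = 3.090680 - (0.910681)·(3.090680 - 3.890000)/(0.910681 - (4.288350)) = 2.875169; f(s_3) = 0.218707

2.87517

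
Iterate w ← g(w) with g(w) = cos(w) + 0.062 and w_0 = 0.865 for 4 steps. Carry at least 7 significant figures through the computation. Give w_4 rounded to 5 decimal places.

0.79759

w_1 = g(0.865000) = 0.710640
w_2 = g(0.710640) = 0.819944
w_3 = g(0.819944) = 0.744262
w_4 = g(0.744262) = 0.797588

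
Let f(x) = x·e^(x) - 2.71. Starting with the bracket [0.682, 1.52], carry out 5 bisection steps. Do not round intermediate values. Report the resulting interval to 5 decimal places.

f(0.682000) = -1.361120, f(1.520000) = 4.239782 (opposite signs)
step 1: m = 1.101000, f(m) = 0.600896 > 0 → root in [0.682000, 1.101000]
step 2: m = 0.891500, f(m) = -0.535823 < 0 → root in [0.891500, 1.101000]
step 3: m = 0.996250, f(m) = -0.012048 < 0 → root in [0.996250, 1.101000]
step 4: m = 1.048625, f(m) = 0.282487 > 0 → root in [0.996250, 1.048625]
step 5: m = 1.022437, f(m) = 0.132338 > 0 → root in [0.996250, 1.022437]

[0.99625, 1.02244]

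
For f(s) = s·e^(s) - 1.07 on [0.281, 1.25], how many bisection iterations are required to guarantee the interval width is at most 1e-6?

Initial width b − a = 1.25 − 0.281 = 0.969000.
After n steps the width is (b−a)/2^n; need (b−a)/2^n ≤ 1e-6.
So n ≥ log₂(0.969000/1e-6) = log₂(969000.0000) ≈ 19.8861.
Hence n = 20.

20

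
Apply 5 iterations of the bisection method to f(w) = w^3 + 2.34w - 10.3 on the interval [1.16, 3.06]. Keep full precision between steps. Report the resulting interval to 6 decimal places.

[1.813125, 1.872500]

f(1.160000) = -6.024704, f(3.060000) = 25.513016 (opposite signs)
step 1: m = 2.110000, f(m) = 4.031331 > 0 → root in [1.160000, 2.110000]
step 2: m = 1.635000, f(m) = -2.103377 < 0 → root in [1.635000, 2.110000]
step 3: m = 1.872500, f(m) = 0.647115 > 0 → root in [1.635000, 1.872500]
step 4: m = 1.753750, f(m) = -0.802323 < 0 → root in [1.753750, 1.872500]
step 5: m = 1.813125, f(m) = -0.096780 < 0 → root in [1.813125, 1.872500]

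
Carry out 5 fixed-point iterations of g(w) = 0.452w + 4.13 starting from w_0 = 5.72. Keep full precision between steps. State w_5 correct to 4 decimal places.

7.5022

w_1 = g(5.720000) = 6.715440
w_2 = g(6.715440) = 7.165379
w_3 = g(7.165379) = 7.368751
w_4 = g(7.368751) = 7.460676
w_5 = g(7.460676) = 7.502225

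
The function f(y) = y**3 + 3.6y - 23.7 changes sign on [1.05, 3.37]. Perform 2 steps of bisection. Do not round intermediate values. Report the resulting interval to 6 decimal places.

f(1.050000) = -18.762375, f(3.370000) = 26.704753 (opposite signs)
step 1: m = 2.210000, f(m) = -4.950139 < 0 → root in [2.210000, 3.370000]
step 2: m = 2.790000, f(m) = 8.061639 > 0 → root in [2.210000, 2.790000]

[2.210000, 2.790000]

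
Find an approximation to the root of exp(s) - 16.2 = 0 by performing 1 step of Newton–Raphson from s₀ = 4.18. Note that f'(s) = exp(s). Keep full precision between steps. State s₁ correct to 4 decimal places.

3.4278

s_0 = 4.180000: f = 49.165853, f' = 65.365853 → s_1 = 4.180000 - (49.165853)/(65.365853) = 3.427836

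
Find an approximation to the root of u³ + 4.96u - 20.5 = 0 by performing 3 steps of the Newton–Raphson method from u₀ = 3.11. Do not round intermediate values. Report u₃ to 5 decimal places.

2.14465

Newton update: u ← u − f(u)/f'(u).
f'(u) = 3u² + 4.96
u_0 = 3.110000: f = 25.005831, f' = 33.976300 → u_1 = 3.110000 - (25.005831)/(33.976300) = 2.374021
u_1 = 2.374021: f = 4.655077, f' = 21.867932 → u_2 = 2.374021 - (4.655077)/(21.867932) = 2.161149
u_2 = 2.161149: f = 0.313087, f' = 18.971696 → u_3 = 2.161149 - (0.313087)/(18.971696) = 2.144646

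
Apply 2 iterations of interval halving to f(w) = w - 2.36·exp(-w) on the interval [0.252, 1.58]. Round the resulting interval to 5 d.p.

f(0.252000) = -1.582298, f(1.580000) = 1.093899 (opposite signs)
step 1: m = 0.916000, f(m) = -0.028274 < 0 → root in [0.916000, 1.580000]
step 2: m = 1.248000, f(m) = 0.570495 > 0 → root in [0.916000, 1.248000]

[0.91600, 1.24800]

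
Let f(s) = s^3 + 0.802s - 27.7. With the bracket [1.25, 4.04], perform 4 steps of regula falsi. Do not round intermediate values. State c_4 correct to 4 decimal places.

2.9190

f(1.250000) = -24.744375, f(4.040000) = 41.479344
step 1: c = 2.292479, f(c) = -13.813408 < 0 → new bracket [2.292479, 4.040000]
step 2: c = 2.729050, f(c) = -5.186123 < 0 → new bracket [2.729050, 4.040000]
step 3: c = 2.874741, f(c) = -1.637207 < 0 → new bracket [2.874741, 4.040000]
step 4: c = 2.918988, f(c) = -0.487765 < 0 → new bracket [2.918988, 4.040000]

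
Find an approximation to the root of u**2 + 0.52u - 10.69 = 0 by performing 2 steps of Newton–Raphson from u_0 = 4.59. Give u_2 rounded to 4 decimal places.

3.0290

f'(u) = 2u + 0.52
u_0 = 4.590000: f = 12.764900, f' = 9.700000 → u_1 = 4.590000 - (12.764900)/(9.700000) = 3.274031
u_1 = 3.274031: f = 1.731775, f' = 7.068062 → u_2 = 3.274031 - (1.731775)/(7.068062) = 3.029017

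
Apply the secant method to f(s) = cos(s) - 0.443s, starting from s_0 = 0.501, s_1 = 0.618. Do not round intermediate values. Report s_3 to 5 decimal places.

f(s_0) = 0.655160, f(s_1) = 0.541265
s_2 = 0.618000 - (0.541265)·(0.618000 - 0.501000)/(0.541265 - (0.655160)) = 1.174022; f(s_2) = -0.133646
s_3 = 1.174022 - (-0.133646)·(1.174022 - 0.618000)/(-0.133646 - (0.541265)) = 1.063918; f(s_3) = 0.014135

1.06392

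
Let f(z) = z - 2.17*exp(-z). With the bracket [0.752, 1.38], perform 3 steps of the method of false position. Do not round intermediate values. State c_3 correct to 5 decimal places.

False-position update: c = (a·f(b) − b·f(a))/(f(b) − f(a)); replace the endpoint whose sign matches f(c).
f(0.752000) = -0.270987, f(1.380000) = 0.834075
step 1: c = 0.906000, f(c) = 0.029022 > 0 → new bracket [0.752000, 0.906000]
step 2: c = 0.891103, f(c) = 0.000962 > 0 → new bracket [0.752000, 0.891103]
step 3: c = 0.890611, f(c) = 0.000032 > 0 → new bracket [0.752000, 0.890611]

0.89061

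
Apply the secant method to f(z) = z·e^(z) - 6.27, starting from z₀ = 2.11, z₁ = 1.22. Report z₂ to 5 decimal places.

1.36335

f(z_0) = 11.133789, f(z_1) = -2.137631
z_2 = 1.220000 - (-2.137631)·(1.220000 - 2.110000)/(-2.137631 - (11.133789)) = 1.363353; f(z_2) = -0.940277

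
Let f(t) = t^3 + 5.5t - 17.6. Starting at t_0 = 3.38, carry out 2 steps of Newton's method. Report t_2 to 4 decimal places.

f'(t) = 3t^2 + 5.5
t_0 = 3.380000: f = 39.604472, f' = 39.773200 → t_1 = 3.380000 - (39.604472)/(39.773200) = 2.384242
t_1 = 2.384242: f = 9.066822, f' = 22.553833 → t_2 = 2.384242 - (9.066822)/(22.553833) = 1.982234

1.9822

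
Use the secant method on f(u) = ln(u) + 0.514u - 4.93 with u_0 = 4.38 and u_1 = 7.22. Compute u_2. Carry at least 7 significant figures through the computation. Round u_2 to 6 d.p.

Secant update: u_(k+1) = u_k − f(u_k)·(u_k − u_(k-1))/(f(u_k) − f(u_(k-1))).
f(u_0) = -1.201631, f(u_1) = 0.757935
u_2 = 7.220000 - (0.757935)·(7.220000 - 4.380000)/(0.757935 - (-1.201631)) = 6.121525; f(u_2) = 0.028275

6.121525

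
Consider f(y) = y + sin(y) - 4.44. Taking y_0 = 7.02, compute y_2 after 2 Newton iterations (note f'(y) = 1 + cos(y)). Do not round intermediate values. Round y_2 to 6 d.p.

Newton update: y ← y − f(y)/f'(y).
y_0 = 7.020000: f = 3.251932, f' = 1.740613 → y_1 = 7.020000 - (3.251932)/(1.740613) = 5.151731
y_1 = 5.151731: f = -0.193300, f' = 1.425344 → y_2 = 5.151731 - (-0.193300)/(1.425344) = 5.287348

5.287348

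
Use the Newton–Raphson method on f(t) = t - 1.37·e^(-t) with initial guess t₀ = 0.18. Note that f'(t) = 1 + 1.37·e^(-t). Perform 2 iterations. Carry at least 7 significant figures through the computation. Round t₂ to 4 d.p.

t_0 = 0.180000: f = -0.964320, f' = 2.144320 → t_1 = 0.180000 - (-0.964320)/(2.144320) = 0.629709
t_1 = 0.629709: f = -0.100154, f' = 1.729863 → t_2 = 0.629709 - (-0.100154)/(1.729863) = 0.687606

0.6876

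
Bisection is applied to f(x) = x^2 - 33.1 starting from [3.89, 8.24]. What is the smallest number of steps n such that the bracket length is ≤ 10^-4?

16

Initial width b − a = 8.24 − 3.89 = 4.350000.
After n steps the width is (b−a)/2^n; need (b−a)/2^n ≤ 10^-4.
So n ≥ log₂(4.350000/10^-4) = log₂(43500.0000) ≈ 15.4087.
Hence n = 16.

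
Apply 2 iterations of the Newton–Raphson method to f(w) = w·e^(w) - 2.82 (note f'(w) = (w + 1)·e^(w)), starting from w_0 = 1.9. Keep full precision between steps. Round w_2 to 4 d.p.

1.1024

Newton update: w ← w − f(w)/f'(w).
w_0 = 1.900000: f = 9.883199, f' = 19.389094 → w_1 = 1.900000 - (9.883199)/(19.389094) = 1.390270
w_1 = 1.390270: f = 2.763235, f' = 9.599169 → w_2 = 1.390270 - (2.763235)/(9.599169) = 1.102408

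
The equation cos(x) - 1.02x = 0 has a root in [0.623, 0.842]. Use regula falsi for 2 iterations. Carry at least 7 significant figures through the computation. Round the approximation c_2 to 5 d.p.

0.73028

False-position update: c = (a·f(b) − b·f(a))/(f(b) − f(a)); replace the endpoint whose sign matches f(c).
f(0.623000) = 0.176672, f(0.842000) = -0.192868
step 1: c = 0.727701, f(c) = 0.004451 > 0 → new bracket [0.727701, 0.842000]
step 2: c = 0.730279, f(c) = 0.000104 > 0 → new bracket [0.730279, 0.842000]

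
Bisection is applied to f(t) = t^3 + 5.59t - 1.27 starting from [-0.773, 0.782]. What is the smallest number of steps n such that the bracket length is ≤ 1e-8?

Initial width b − a = 0.782 − -0.773 = 1.555000.
After n steps the width is (b−a)/2^n; need (b−a)/2^n ≤ 1e-8.
So n ≥ log₂(1.555000/1e-8) = log₂(155500000.0000) ≈ 27.2123.
Hence n = 28.

28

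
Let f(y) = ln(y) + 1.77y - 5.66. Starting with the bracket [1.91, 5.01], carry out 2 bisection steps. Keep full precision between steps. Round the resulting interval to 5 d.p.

f(1.910000) = -1.632197, f(5.010000) = 4.819136 (opposite signs)
step 1: m = 3.460000, f(m) = 1.705469 > 0 → root in [1.910000, 3.460000]
step 2: m = 2.685000, f(m) = 0.080131 > 0 → root in [1.910000, 2.685000]

[1.91000, 2.68500]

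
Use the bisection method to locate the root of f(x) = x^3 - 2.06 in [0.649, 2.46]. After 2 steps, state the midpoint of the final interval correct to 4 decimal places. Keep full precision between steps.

f(0.649000) = -1.786641, f(2.460000) = 12.826936 (opposite signs)
step 1: m = 1.554500, f(m) = 1.696403 > 0 → root in [0.649000, 1.554500]
step 2: m = 1.101750, f(m) = -0.722637 < 0 → root in [1.101750, 1.554500]
Midpoint of [1.101750, 1.554500] = 1.328125

1.3281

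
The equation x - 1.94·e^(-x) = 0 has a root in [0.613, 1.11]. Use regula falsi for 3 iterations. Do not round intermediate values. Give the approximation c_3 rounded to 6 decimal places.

False-position update: c = (a·f(b) − b·f(a))/(f(b) − f(a)); replace the endpoint whose sign matches f(c).
f(0.613000) = -0.437943, f(1.110000) = 0.470656
step 1: c = 0.852553, f(c) = 0.025483 > 0 → new bracket [0.613000, 0.852553]
step 2: c = 0.839381, f(c) = 0.001344 > 0 → new bracket [0.613000, 0.839381]
step 3: c = 0.838688, f(c) = 0.000071 > 0 → new bracket [0.613000, 0.838688]

0.838688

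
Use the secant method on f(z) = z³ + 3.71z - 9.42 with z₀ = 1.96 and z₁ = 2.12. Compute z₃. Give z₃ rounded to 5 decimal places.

f(z_0) = 5.381136, f(z_1) = 7.973328
z_2 = 2.120000 - (7.973328)·(2.120000 - 1.960000)/(7.973328 - (5.381136)) = 1.627856; f(z_2) = 0.933023
z_3 = 1.627856 - (0.933023)·(1.627856 - 2.120000)/(0.933023 - (7.973328)) = 1.562634; f(z_3) = 0.193049

1.56263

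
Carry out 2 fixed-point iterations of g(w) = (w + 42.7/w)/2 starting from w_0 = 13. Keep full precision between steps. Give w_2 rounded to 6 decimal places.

w_1 = g(13.000000) = 8.142308
w_2 = g(8.142308) = 6.693261

6.693261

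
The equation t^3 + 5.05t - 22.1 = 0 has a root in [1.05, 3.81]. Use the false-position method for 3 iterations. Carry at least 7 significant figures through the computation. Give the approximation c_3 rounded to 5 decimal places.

2.12407

f(1.050000) = -15.639875, f(3.810000) = 52.446841
step 1: c = 1.683986, f(c) = -8.820402 < 0 → new bracket [1.683986, 3.810000]
step 2: c = 1.990060, f(c) = -4.168882 < 0 → new bracket [1.990060, 3.810000]
step 3: c = 2.124071, f(c) = -1.790319 < 0 → new bracket [2.124071, 3.810000]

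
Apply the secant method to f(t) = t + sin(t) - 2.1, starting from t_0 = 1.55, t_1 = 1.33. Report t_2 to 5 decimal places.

1.15202

f(t_0) = 0.449784, f(t_1) = 0.201148
t_2 = 1.330000 - (0.201148)·(1.330000 - 1.550000)/(0.201148 - (0.449784)) = 1.152018; f(t_2) = -0.034396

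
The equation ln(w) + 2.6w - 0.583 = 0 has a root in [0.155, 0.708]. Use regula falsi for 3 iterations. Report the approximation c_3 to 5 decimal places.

f(0.155000) = -2.044330, f(0.708000) = 0.912489
step 1: c = 0.537341, f(c) = 0.192966 > 0 → new bracket [0.155000, 0.537341]
step 2: c = 0.504365, f(c) = 0.043892 > 0 → new bracket [0.155000, 0.504365]
step 3: c = 0.497021, f(c) = 0.010133 > 0 → new bracket [0.155000, 0.497021]

0.49702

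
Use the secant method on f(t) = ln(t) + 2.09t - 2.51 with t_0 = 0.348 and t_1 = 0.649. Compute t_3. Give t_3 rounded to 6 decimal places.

f(t_0) = -2.838233, f(t_1) = -1.585913
t_2 = 0.649000 - (-1.585913)·(0.649000 - 0.348000)/(-1.585913 - (-2.838233)) = 1.030180; f(t_2) = -0.327190
t_3 = 1.030180 - (-0.327190)·(1.030180 - 0.649000)/(-0.327190 - (-1.585913)) = 1.129263; f(t_3) = -0.028274

1.129263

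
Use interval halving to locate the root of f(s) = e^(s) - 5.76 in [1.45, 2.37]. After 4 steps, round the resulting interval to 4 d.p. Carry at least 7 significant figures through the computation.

[1.7375, 1.7950]

f(1.450000) = -1.496885, f(2.370000) = 4.937392 (opposite signs)
step 1: m = 1.910000, f(m) = 0.993089 > 0 → root in [1.450000, 1.910000]
step 2: m = 1.680000, f(m) = -0.394444 < 0 → root in [1.680000, 1.910000]
step 3: m = 1.795000, f(m) = 0.259475 > 0 → root in [1.680000, 1.795000]
step 4: m = 1.737500, f(m) = -0.076882 < 0 → root in [1.737500, 1.795000]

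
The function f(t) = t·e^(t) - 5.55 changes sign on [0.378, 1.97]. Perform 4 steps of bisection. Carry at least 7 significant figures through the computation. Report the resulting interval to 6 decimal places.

[1.373000, 1.472500]

f(0.378000) = -4.998361, f(1.970000) = 8.576233 (opposite signs)
step 1: m = 1.174000, f(m) = -1.752220 < 0 → root in [1.174000, 1.970000]
step 2: m = 1.572000, f(m) = 2.021178 > 0 → root in [1.174000, 1.572000]
step 3: m = 1.373000, f(m) = -0.130529 < 0 → root in [1.373000, 1.572000]
step 4: m = 1.472500, f(m) = 0.870279 > 0 → root in [1.373000, 1.472500]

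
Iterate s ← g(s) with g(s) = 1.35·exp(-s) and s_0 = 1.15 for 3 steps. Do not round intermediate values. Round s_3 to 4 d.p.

0.5597

s_1 = g(1.150000) = 0.427460
s_2 = g(0.427460) = 0.880421
s_3 = g(0.880421) = 0.559721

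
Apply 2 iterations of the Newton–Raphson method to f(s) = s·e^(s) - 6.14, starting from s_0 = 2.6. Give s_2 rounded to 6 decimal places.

1.612640

Newton update: s ← s − f(s)/f'(s).
f'(s) = (s + 1)·e^(s)
s_0 = 2.600000: f = 28.865719, f' = 48.469457 → s_1 = 2.600000 - (28.865719)/(48.469457) = 2.004455
s_1 = 2.004455: f = 8.737172, f' = 22.299223 → s_2 = 2.004455 - (8.737172)/(22.299223) = 1.612640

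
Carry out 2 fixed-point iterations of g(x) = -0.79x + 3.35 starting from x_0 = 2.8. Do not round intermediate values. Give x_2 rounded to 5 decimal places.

x_1 = g(2.800000) = 1.138000
x_2 = g(1.138000) = 2.450980

2.45098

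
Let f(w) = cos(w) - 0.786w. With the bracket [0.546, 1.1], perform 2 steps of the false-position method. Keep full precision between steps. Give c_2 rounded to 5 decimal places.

0.84390

f(0.546000) = 0.425452, f(1.100000) = -0.411004
step 1: c = 0.827785, f(c) = 0.025870 > 0 → new bracket [0.827785, 1.100000]
step 2: c = 0.843904, f(c) = 0.001242 > 0 → new bracket [0.843904, 1.100000]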